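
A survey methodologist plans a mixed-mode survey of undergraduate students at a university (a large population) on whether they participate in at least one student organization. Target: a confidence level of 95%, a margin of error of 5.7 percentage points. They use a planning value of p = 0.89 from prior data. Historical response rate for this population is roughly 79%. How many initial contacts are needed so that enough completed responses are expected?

147

For 95% confidence, z = 1.960.
Completed interviews needed: n₀ = 1.960² × 0.0979 / 0.057² ≈ 115.76 → 116.
At a 79% response rate, contacts needed = 116 / 0.79 ≈ 146.84 → 147.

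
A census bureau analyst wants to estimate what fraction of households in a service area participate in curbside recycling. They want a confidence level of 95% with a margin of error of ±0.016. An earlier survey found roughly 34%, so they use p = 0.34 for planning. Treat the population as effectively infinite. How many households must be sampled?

3368

For 95% confidence, z = 1.960.
With p = 0.34, p(1−p) = 0.2244.
n = z²·p(1−p)/E² = 1.960² × 0.2244 / 0.016² = 3.8416 × 0.2244 / 0.000256 ≈ 3367.40.
Rounding up gives n = 3368.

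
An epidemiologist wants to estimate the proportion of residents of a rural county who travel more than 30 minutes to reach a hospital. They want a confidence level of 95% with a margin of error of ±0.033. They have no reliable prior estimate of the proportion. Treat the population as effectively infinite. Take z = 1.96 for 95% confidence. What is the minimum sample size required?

With no prior estimate, use p = 0.5, giving p(1−p) = 0.25.
n = z²·p(1−p)/E² = 1.96² × 0.2500 / 0.033² = 3.8416 × 0.2500 / 0.001089 ≈ 881.91.
Rounding up gives n = 882.

882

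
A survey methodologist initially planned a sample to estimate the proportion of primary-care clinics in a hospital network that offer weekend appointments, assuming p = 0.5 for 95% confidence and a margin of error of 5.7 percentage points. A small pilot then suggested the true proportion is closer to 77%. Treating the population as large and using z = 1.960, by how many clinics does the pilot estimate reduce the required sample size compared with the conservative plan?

Conservative (p = 0.5): n = 1.960² × 0.25 / 0.057² ≈ 295.60 → 296.
Using p = 0.77: p(1−p) = 0.1771, so n = 1.960² × 0.1771 / 0.057² ≈ 209.40 → 210.
Reduction: 296 − 210 = 86.

86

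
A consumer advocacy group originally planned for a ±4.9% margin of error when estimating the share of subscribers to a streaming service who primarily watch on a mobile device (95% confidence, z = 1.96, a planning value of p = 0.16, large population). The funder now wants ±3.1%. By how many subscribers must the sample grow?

At ±4.9%: n = 1.96² × 0.1344 / 0.049² ≈ 215.04 → 216.
At ±3.1%: n = 1.96² × 0.1344 / 0.031² ≈ 537.26 → 538.
Additional respondents: 538 − 216 = 322.

322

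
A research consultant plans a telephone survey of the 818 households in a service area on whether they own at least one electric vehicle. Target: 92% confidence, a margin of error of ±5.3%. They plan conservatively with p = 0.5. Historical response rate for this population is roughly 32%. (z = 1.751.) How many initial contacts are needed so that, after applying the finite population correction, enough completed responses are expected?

Completed interviews needed (unadjusted): n₀ = 1.751² × 0.2500 / 0.053² ≈ 272.87 → 273.
FPC for N = 818: n = 273 / (1 + 272/818) = 273 / 1.3325 ≈ 204.88 → 205.
At a 32% response rate, contacts needed = 205 / 0.32 ≈ 640.62 → 641.

641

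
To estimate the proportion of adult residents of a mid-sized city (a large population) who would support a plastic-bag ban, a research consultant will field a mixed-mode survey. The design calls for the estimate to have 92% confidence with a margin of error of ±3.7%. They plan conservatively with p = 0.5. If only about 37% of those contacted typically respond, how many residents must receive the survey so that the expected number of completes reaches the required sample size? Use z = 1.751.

Completed interviews needed: n₀ = 1.751² × 0.2500 / 0.037² ≈ 559.90 → 560.
At a 37% response rate, contacts needed = 560 / 0.37 ≈ 1513.51 → 1514.

1514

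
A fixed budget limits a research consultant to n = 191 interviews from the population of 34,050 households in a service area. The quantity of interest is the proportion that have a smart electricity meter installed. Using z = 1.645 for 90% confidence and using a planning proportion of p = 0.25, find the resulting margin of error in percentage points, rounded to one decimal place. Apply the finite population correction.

Finite-population factor: (N−n)/(N−1) = (34050−191)/(34050−1) = 0.9944.
SE(p̂) = √[p(1−p)/n · (N−n)/(N−1)] = √[0.1875/191 × 0.9944] = 0.03124.
E = z × SE = 1.645 × 0.03124 = 0.05140 ≈ 5.1 percentage points.

5.1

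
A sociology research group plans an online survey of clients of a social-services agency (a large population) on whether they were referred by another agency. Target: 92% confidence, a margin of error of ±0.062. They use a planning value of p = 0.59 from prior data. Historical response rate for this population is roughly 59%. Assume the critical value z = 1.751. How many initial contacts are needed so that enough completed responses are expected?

Completed interviews needed: n₀ = 1.751² × 0.2419 / 0.062² ≈ 192.94 → 193.
At a 59% response rate, contacts needed = 193 / 0.59 ≈ 327.12 → 328.

328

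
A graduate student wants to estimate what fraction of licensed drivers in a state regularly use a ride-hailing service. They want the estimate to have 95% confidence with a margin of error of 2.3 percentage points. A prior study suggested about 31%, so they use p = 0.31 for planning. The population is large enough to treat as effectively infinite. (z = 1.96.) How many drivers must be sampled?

1554

With p = 0.31, p(1−p) = 0.2139.
n = z²·p(1−p)/E² = 1.96² × 0.2139 / 0.023² = 3.8416 × 0.2139 / 0.000529 ≈ 1553.34.
Rounding up gives n = 1554.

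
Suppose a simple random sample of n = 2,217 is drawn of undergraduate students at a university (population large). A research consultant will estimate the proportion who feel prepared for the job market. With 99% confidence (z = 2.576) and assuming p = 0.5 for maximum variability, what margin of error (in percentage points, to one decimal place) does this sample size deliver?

2.7

SE(p̂) = √[p(1−p)/n] = √[0.2500/2217] = 0.01062.
E = z × SE = 2.576 × 0.01062 = 0.02735, or 2.7 percentage points.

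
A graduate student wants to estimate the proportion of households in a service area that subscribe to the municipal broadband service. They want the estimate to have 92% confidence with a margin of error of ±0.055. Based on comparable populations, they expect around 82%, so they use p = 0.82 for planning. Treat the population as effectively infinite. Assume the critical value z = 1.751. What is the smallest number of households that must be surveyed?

With p = 0.82, p(1−p) = 0.1476.
n = z²·p(1−p)/E² = 1.751² × 0.1476 / 0.055² = 3.0660 × 0.1476 / 0.003025 ≈ 149.60.
Rounding up gives n = 150.

150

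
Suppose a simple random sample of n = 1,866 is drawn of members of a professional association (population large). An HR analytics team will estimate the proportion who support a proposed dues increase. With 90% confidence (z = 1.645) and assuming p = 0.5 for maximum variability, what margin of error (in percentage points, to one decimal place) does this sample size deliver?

1.9

SE(p̂) = √[p(1−p)/n] = √[0.2500/1866] = 0.01157.
E = z × SE = 1.645 × 0.01157 = 0.01904, or 1.9 percentage points.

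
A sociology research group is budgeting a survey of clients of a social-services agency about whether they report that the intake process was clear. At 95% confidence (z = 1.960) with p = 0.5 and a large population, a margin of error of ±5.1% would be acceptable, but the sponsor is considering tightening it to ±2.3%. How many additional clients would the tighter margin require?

1446

At ±5.1%: n = 1.960² × 0.2500 / 0.051² ≈ 369.24 → 370.
At ±2.3%: n = 1.960² × 0.2500 / 0.023² ≈ 1815.50 → 1816.
Additional respondents: 1816 − 370 = 1446.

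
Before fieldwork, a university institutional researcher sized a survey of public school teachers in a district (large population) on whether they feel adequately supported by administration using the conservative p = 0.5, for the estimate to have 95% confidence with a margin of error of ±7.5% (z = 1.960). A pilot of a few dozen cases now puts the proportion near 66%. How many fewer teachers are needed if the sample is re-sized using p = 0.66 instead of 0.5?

17

Conservative (p = 0.5): n = 1.960² × 0.25 / 0.075² ≈ 170.74 → 171.
Using p = 0.66: p(1−p) = 0.2244, so n = 1.960² × 0.2244 / 0.075² ≈ 153.25 → 154.
Reduction: 171 − 154 = 17.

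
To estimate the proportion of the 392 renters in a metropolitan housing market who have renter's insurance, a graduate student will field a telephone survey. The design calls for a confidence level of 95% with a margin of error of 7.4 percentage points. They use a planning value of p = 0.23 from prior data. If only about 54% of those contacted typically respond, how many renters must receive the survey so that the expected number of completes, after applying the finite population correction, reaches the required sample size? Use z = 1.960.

Completed interviews needed (unadjusted): n₀ = 1.960² × 0.1771 / 0.074² ≈ 124.24 → 125.
FPC for N = 392: n = 125 / (1 + 124/392) = 125 / 1.3163 ≈ 94.96 → 95.
At a 54% response rate, contacts needed = 95 / 0.54 ≈ 175.93 → 176.

176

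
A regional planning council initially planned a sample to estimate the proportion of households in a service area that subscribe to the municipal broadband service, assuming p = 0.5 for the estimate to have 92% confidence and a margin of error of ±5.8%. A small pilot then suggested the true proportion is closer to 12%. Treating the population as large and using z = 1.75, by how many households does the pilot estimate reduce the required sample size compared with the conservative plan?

131

Conservative (p = 0.5): n = 1.75² × 0.25 / 0.058² ≈ 227.59 → 228.
Using p = 0.12: p(1−p) = 0.1056, so n = 1.75² × 0.1056 / 0.058² ≈ 96.14 → 97.
Reduction: 228 − 97 = 131.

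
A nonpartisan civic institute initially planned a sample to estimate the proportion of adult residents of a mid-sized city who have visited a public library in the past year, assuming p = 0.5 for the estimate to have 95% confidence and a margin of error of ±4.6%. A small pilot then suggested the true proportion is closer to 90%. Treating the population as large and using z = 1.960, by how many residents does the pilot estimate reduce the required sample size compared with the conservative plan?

290

Conservative (p = 0.5): n = 1.960² × 0.25 / 0.046² ≈ 453.88 → 454.
Using p = 0.90: p(1−p) = 0.0900, so n = 1.960² × 0.0900 / 0.046² ≈ 163.40 → 164.
Reduction: 454 − 164 = 290.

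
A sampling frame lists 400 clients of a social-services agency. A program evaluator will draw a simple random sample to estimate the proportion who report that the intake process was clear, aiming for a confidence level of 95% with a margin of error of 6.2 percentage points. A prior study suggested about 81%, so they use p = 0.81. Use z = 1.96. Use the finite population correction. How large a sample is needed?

Unadjusted: n₀ = 1.96² × 0.81 × 0.19 / 0.062² ≈ 153.80, so n₀ = 154.
Finite population correction with N = 400: n = n₀ / (1 + (n₀−1)/N) = 154 / (1 + 153/400) = 154 / 1.3825 ≈ 111.39.
Rounding up, n = 112.

112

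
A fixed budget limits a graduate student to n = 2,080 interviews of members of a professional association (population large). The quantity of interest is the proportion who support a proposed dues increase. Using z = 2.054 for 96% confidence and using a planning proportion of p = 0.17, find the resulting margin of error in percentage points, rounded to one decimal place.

SE(p̂) = √[p(1−p)/n] = √[0.1411/2080] = 0.00824.
E = z × SE = 2.054 × 0.00824 = 0.01692, or 1.7 percentage points.

1.7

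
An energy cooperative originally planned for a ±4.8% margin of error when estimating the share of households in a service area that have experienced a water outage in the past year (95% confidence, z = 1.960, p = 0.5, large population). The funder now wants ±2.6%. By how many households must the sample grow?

At ±4.8%: n = 1.960² × 0.2500 / 0.048² ≈ 416.84 → 417.
At ±2.6%: n = 1.960² × 0.2500 / 0.026² ≈ 1420.71 → 1421.
Additional respondents: 1421 − 417 = 1004.

1004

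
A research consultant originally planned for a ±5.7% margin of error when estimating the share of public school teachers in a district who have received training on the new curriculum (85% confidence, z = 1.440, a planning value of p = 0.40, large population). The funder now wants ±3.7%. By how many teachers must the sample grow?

210

At ±5.7%: n = 1.440² × 0.2400 / 0.057² ≈ 153.17 → 154.
At ±3.7%: n = 1.440² × 0.2400 / 0.037² ≈ 363.52 → 364.
Additional respondents: 364 − 154 = 210.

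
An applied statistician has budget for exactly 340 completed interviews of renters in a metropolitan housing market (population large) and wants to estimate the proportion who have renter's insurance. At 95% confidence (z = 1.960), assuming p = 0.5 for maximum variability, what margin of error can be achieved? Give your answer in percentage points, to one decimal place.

SE(p̂) = √[p(1−p)/n] = √[0.2500/340] = 0.02712.
E = z × SE = 1.960 × 0.02712 = 0.05315, or 5.3 percentage points.

5.3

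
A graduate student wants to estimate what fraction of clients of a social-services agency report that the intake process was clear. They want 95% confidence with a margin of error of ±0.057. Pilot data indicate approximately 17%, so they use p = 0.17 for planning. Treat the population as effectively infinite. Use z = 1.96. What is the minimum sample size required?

167

With p = 0.17, p(1−p) = 0.1411.
n = z²·p(1−p)/E² = 1.96² × 0.1411 / 0.057² = 3.8416 × 0.1411 / 0.003249 ≈ 166.84.
Rounding up gives n = 167.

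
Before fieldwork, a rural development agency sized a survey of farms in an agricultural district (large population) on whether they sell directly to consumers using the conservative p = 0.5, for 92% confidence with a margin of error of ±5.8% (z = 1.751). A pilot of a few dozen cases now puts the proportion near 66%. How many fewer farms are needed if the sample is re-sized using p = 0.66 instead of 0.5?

23

Conservative (p = 0.5): n = 1.751² × 0.25 / 0.058² ≈ 227.85 → 228.
Using p = 0.66: p(1−p) = 0.2244, so n = 1.751² × 0.2244 / 0.058² ≈ 204.52 → 205.
Reduction: 228 − 205 = 23.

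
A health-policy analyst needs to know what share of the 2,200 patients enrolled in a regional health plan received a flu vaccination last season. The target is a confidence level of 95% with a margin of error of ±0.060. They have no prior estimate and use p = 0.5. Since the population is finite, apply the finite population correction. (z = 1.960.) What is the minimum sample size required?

Unadjusted: n₀ = 1.960² × 0.50 × 0.50 / 0.060² ≈ 266.78, so n₀ = 267.
Finite population correction with N = 2,200: n = n₀ / (1 + (n₀−1)/N) = 267 / (1 + 266/2200) = 267 / 1.1209 ≈ 238.20.
Rounding up, n = 239.

239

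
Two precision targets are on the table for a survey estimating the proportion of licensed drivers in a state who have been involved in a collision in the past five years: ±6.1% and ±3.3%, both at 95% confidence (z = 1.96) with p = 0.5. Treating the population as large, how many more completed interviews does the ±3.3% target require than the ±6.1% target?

623

At ±6.1%: n = 1.96² × 0.2500 / 0.061² ≈ 258.10 → 259.
At ±3.3%: n = 1.96² × 0.2500 / 0.033² ≈ 881.91 → 882.
Additional respondents: 882 − 259 = 623.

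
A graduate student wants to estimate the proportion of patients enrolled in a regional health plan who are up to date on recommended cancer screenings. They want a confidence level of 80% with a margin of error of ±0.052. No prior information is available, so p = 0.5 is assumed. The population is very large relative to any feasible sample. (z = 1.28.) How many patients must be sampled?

With p = 0.5, p(1−p) = 0.25.
n = z²·p(1−p)/E² = 1.28² × 0.2500 / 0.052² = 1.6384 × 0.2500 / 0.002704 ≈ 151.48.
Rounding up gives n = 152.

152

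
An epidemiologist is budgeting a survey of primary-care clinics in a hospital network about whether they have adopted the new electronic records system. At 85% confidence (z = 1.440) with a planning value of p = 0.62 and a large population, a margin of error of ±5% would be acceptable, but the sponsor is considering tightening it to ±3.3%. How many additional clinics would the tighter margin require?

253

At ±5%: n = 1.440² × 0.2356 / 0.050² ≈ 195.42 → 196.
At ±3.3%: n = 1.440² × 0.2356 / 0.033² ≈ 448.61 → 449.
Additional respondents: 449 − 196 = 253.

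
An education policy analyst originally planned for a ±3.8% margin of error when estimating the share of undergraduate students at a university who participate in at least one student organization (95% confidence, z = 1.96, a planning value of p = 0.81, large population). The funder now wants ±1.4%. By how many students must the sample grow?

2607

At ±3.8%: n = 1.96² × 0.1539 / 0.038² ≈ 409.43 → 410.
At ±1.4%: n = 1.96² × 0.1539 / 0.014² ≈ 3016.44 → 3017.
Additional respondents: 3017 − 410 = 2607.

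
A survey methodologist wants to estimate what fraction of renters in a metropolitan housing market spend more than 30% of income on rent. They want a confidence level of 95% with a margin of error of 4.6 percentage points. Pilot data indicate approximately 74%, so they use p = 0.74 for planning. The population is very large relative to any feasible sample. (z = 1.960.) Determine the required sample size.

350

With p = 0.74, p(1−p) = 0.1924.
n = z²·p(1−p)/E² = 1.960² × 0.1924 / 0.046² = 3.8416 × 0.1924 / 0.002116 ≈ 349.30.
Rounding up gives n = 350.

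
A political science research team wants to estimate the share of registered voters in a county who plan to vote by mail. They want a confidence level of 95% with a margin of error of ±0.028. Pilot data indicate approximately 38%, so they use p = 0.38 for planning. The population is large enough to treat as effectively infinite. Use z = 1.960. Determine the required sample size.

1155

With p = 0.38, p(1−p) = 0.2356.
n = z²·p(1−p)/E² = 1.960² × 0.2356 / 0.028² = 3.8416 × 0.2356 / 0.000784 ≈ 1154.44.
Rounding up gives n = 1155.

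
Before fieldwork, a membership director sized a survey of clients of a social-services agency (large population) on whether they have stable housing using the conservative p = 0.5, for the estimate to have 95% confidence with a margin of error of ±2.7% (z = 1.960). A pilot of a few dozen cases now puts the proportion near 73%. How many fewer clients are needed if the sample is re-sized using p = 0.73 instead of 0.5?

Conservative (p = 0.5): n = 1.960² × 0.25 / 0.027² ≈ 1317.42 → 1318.
Using p = 0.73: p(1−p) = 0.1971, so n = 1.960² × 0.1971 / 0.027² ≈ 1038.65 → 1039.
Reduction: 1318 − 1039 = 279.

279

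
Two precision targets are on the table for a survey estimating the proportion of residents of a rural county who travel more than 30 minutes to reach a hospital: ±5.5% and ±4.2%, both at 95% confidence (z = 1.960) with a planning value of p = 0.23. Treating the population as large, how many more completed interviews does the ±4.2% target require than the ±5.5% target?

At ±5.5%: n = 1.960² × 0.1771 / 0.055² ≈ 224.91 → 225.
At ±4.2%: n = 1.960² × 0.1771 / 0.042² ≈ 385.68 → 386.
Additional respondents: 386 − 225 = 161.

161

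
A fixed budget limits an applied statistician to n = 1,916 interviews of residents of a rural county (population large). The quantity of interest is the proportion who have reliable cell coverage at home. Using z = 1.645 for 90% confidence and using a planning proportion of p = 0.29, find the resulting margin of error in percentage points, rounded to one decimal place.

1.7

SE(p̂) = √[p(1−p)/n] = √[0.2059/1916] = 0.01037.
E = z × SE = 1.645 × 0.01037 = 0.01705, or 1.7 percentage points.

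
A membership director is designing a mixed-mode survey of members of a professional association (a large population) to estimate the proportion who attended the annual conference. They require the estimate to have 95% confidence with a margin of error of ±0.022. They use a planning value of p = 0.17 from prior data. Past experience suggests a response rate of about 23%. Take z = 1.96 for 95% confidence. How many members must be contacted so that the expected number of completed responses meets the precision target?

4870

Completed interviews needed: n₀ = 1.96² × 0.1411 / 0.022² ≈ 1119.94 → 1120.
At a 23% response rate, contacts needed = 1120 / 0.23 ≈ 4869.57 → 4870.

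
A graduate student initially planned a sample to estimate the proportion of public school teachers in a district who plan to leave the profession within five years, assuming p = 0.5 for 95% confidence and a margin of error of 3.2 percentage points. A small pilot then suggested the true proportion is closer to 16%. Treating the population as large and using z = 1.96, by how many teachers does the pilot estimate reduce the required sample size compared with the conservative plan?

Conservative (p = 0.5): n = 1.96² × 0.25 / 0.032² ≈ 937.89 → 938.
Using p = 0.16: p(1−p) = 0.1344, so n = 1.96² × 0.1344 / 0.032² ≈ 504.21 → 505.
Reduction: 938 − 505 = 433.

433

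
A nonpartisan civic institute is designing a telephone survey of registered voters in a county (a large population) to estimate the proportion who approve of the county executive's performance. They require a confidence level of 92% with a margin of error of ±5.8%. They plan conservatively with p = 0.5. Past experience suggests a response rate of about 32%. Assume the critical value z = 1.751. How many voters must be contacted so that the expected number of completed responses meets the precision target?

713

Completed interviews needed: n₀ = 1.751² × 0.2500 / 0.058² ≈ 227.85 → 228.
At a 32% response rate, contacts needed = 228 / 0.32 ≈ 712.50 → 713.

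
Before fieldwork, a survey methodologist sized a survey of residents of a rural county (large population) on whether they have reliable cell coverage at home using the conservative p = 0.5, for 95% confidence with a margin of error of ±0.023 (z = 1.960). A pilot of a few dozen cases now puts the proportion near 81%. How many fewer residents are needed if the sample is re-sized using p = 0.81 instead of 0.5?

698

Conservative (p = 0.5): n = 1.960² × 0.25 / 0.023² ≈ 1815.50 → 1816.
Using p = 0.81: p(1−p) = 0.1539, so n = 1.960² × 0.1539 / 0.023² ≈ 1117.62 → 1118.
Reduction: 1816 − 1118 = 698.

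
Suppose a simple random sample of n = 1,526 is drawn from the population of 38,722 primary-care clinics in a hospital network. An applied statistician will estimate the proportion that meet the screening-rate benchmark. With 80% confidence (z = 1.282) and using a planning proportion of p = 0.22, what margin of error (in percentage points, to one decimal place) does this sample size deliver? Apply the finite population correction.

1.3

Finite-population factor: (N−n)/(N−1) = (38722−1526)/(38722−1) = 0.9606.
SE(p̂) = √[p(1−p)/n · (N−n)/(N−1)] = √[0.1716/1526 × 0.9606] = 0.01039.
E = z × SE = 1.282 × 0.01039 = 0.01332 ≈ 1.3 percentage points.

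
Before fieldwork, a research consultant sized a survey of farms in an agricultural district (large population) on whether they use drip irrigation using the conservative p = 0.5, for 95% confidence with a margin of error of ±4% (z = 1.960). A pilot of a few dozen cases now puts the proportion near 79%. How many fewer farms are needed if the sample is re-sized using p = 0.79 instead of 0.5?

202

Conservative (p = 0.5): n = 1.960² × 0.25 / 0.040² ≈ 600.25 → 601.
Using p = 0.79: p(1−p) = 0.1659, so n = 1.960² × 0.1659 / 0.040² ≈ 398.33 → 399.
Reduction: 601 − 399 = 202.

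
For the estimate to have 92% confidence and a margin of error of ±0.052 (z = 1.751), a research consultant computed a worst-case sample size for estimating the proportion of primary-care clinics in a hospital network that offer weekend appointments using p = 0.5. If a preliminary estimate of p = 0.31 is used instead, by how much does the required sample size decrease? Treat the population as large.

Conservative (p = 0.5): n = 1.751² × 0.25 / 0.052² ≈ 283.47 → 284.
Using p = 0.31: p(1−p) = 0.2139, so n = 1.751² × 0.2139 / 0.052² ≈ 242.54 → 243.
Reduction: 284 − 243 = 41.

41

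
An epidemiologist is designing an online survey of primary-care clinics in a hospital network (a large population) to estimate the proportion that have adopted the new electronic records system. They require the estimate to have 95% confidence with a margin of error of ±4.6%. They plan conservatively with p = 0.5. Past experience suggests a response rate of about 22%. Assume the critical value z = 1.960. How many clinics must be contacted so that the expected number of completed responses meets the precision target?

2064

Completed interviews needed: n₀ = 1.960² × 0.2500 / 0.046² ≈ 453.88 → 454.
At a 22% response rate, contacts needed = 454 / 0.22 ≈ 2063.64 → 2064.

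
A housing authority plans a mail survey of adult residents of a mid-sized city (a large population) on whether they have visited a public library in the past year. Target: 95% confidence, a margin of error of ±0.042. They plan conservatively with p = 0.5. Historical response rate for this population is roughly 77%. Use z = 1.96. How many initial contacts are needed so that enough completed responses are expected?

708

Completed interviews needed: n₀ = 1.96² × 0.2500 / 0.042² ≈ 544.44 → 545.
At a 77% response rate, contacts needed = 545 / 0.77 ≈ 707.79 → 708.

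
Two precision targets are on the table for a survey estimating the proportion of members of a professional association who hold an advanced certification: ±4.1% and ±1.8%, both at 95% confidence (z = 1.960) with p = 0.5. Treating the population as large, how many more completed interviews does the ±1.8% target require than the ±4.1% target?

At ±4.1%: n = 1.960² × 0.2500 / 0.041² ≈ 571.33 → 572.
At ±1.8%: n = 1.960² × 0.2500 / 0.018² ≈ 2964.20 → 2965.
Additional respondents: 2965 − 572 = 2393.

2393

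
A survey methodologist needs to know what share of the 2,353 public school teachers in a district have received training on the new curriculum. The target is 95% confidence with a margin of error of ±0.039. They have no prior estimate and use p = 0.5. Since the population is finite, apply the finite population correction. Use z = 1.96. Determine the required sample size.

499

Unadjusted: n₀ = 1.96² × 0.50 × 0.50 / 0.039² ≈ 631.43, so n₀ = 632.
Finite population correction with N = 2,353: n = n₀ / (1 + (n₀−1)/N) = 632 / (1 + 631/2353) = 632 / 1.2682 ≈ 498.36.
Rounding up, n = 499.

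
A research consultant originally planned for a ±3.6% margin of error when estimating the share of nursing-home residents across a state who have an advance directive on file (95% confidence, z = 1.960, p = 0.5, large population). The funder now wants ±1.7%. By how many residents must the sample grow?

At ±3.6%: n = 1.960² × 0.2500 / 0.036² ≈ 741.05 → 742.
At ±1.7%: n = 1.960² × 0.2500 / 0.017² ≈ 3323.18 → 3324.
Additional respondents: 3324 − 742 = 2582.

2582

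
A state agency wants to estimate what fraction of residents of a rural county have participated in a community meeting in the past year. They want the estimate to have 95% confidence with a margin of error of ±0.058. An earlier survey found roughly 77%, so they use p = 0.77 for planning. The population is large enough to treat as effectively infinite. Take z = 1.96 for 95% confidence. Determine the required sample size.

203

With p = 0.77, p(1−p) = 0.1771.
n = z²·p(1−p)/E² = 1.96² × 0.1771 / 0.058² = 3.8416 × 0.1771 / 0.003364 ≈ 202.24.
Rounding up gives n = 203.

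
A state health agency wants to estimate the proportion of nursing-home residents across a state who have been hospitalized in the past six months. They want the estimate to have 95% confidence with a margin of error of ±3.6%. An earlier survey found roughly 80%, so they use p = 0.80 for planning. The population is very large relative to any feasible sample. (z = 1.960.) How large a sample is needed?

475

With p = 0.80, p(1−p) = 0.1600.
n = z²·p(1−p)/E² = 1.960² × 0.1600 / 0.036² = 3.8416 × 0.1600 / 0.001296 ≈ 474.27.
Rounding up gives n = 475.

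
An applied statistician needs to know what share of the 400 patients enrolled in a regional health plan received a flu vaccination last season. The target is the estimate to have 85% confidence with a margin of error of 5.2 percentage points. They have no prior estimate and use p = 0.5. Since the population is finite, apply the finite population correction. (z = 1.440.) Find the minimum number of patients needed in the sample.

Unadjusted: n₀ = 1.440² × 0.50 × 0.50 / 0.052² ≈ 191.72, so n₀ = 192.
Finite population correction with N = 400: n = n₀ / (1 + (n₀−1)/N) = 192 / (1 + 191/400) = 192 / 1.4775 ≈ 129.95.
Rounding up, n = 130.

130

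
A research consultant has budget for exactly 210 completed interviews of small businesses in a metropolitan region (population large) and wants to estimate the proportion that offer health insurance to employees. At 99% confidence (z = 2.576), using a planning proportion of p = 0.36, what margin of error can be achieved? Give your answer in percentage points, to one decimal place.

SE(p̂) = √[p(1−p)/n] = √[0.2304/210] = 0.03312.
E = z × SE = 2.576 × 0.03312 = 0.08533, or 8.5 percentage points.

8.5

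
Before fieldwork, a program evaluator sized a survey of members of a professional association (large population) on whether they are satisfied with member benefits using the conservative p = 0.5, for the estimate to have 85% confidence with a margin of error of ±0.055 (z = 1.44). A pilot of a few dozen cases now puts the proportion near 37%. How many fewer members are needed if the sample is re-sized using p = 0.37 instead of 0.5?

Conservative (p = 0.5): n = 1.44² × 0.25 / 0.055² ≈ 171.37 → 172.
Using p = 0.37: p(1−p) = 0.2331, so n = 1.44² × 0.2331 / 0.055² ≈ 159.79 → 160.
Reduction: 172 − 160 = 12.

12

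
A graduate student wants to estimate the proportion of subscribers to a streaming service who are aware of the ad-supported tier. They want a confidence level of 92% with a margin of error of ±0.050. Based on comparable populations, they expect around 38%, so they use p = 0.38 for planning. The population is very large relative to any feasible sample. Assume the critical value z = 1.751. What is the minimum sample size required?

With p = 0.38, p(1−p) = 0.2356.
n = z²·p(1−p)/E² = 1.751² × 0.2356 / 0.050² = 3.0660 × 0.2356 / 0.002500 ≈ 288.94.
Rounding up gives n = 289.

289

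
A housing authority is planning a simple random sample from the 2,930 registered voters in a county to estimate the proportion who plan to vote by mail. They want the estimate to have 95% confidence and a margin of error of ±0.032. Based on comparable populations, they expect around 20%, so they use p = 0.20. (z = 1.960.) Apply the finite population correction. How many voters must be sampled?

499

Unadjusted: n₀ = 1.960² × 0.20 × 0.80 / 0.032² ≈ 600.25, so n₀ = 601.
Finite population correction with N = 2,930: n = n₀ / (1 + (n₀−1)/N) = 601 / (1 + 600/2930) = 601 / 1.2048 ≈ 498.85.
Rounding up, n = 499.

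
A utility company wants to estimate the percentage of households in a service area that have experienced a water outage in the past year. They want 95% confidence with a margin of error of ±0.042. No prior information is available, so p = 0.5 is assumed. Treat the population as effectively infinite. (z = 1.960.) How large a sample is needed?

With p = 0.5, p(1−p) = 0.25.
n = z²·p(1−p)/E² = 1.960² × 0.2500 / 0.042² = 3.8416 × 0.2500 / 0.001764 ≈ 544.44.
Rounding up gives n = 545.

545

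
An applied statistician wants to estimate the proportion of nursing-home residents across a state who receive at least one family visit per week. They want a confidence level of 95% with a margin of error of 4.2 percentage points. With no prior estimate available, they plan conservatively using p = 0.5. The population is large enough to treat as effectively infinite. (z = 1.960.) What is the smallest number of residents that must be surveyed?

With p = 0.5, p(1−p) = 0.25.
n = z²·p(1−p)/E² = 1.960² × 0.2500 / 0.042² = 3.8416 × 0.2500 / 0.001764 ≈ 544.44.
Rounding up gives n = 545.

545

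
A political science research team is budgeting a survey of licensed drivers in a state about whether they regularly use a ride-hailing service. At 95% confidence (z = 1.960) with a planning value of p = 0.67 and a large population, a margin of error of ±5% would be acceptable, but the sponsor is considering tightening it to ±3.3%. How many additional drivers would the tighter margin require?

440

At ±5%: n = 1.960² × 0.2211 / 0.050² ≈ 339.75 → 340.
At ±3.3%: n = 1.960² × 0.2211 / 0.033² ≈ 779.96 → 780.
Additional respondents: 780 − 340 = 440.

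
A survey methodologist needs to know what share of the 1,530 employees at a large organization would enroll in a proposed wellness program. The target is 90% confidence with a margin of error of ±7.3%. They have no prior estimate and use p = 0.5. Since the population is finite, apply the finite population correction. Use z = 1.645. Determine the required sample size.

118

Unadjusted: n₀ = 1.645² × 0.50 × 0.50 / 0.073² ≈ 126.95, so n₀ = 127.
Finite population correction with N = 1,530: n = n₀ / (1 + (n₀−1)/N) = 127 / (1 + 126/1530) = 127 / 1.0824 ≈ 117.34.
Rounding up, n = 118.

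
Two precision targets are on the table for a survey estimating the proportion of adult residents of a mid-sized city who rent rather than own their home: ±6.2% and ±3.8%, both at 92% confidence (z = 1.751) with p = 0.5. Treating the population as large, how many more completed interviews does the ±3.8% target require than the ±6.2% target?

331

At ±6.2%: n = 1.751² × 0.2500 / 0.062² ≈ 199.40 → 200.
At ±3.8%: n = 1.751² × 0.2500 / 0.038² ≈ 530.82 → 531.
Additional respondents: 531 − 200 = 331.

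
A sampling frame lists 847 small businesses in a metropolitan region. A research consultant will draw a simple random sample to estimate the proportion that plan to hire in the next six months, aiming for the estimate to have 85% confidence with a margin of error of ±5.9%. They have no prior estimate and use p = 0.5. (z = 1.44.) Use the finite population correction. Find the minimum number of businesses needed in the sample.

127

Unadjusted: n₀ = 1.44² × 0.50 × 0.50 / 0.059² ≈ 148.92, so n₀ = 149.
Finite population correction with N = 847: n = n₀ / (1 + (n₀−1)/N) = 149 / (1 + 148/847) = 149 / 1.1747 ≈ 126.84.
Rounding up, n = 127.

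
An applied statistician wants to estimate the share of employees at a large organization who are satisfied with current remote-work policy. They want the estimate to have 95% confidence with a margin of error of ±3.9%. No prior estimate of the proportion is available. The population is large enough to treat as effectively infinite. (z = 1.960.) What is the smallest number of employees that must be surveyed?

With no prior estimate, use p = 0.5, giving p(1−p) = 0.25.
n = z²·p(1−p)/E² = 1.960² × 0.2500 / 0.039² = 3.8416 × 0.2500 / 0.001521 ≈ 631.43.
Rounding up gives n = 632.

632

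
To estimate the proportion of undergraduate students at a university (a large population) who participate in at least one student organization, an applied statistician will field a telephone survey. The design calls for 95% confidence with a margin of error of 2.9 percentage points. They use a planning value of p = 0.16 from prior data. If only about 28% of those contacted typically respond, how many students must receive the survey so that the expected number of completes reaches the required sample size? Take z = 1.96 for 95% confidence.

2193

Completed interviews needed: n₀ = 1.96² × 0.1344 / 0.029² ≈ 613.93 → 614.
At a 28% response rate, contacts needed = 614 / 0.28 ≈ 2192.86 → 2193.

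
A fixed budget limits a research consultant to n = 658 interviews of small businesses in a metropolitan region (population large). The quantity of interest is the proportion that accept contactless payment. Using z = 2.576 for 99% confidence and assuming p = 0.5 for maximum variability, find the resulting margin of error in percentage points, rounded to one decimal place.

5.0

SE(p̂) = √[p(1−p)/n] = √[0.2500/658] = 0.01949.
E = z × SE = 2.576 × 0.01949 = 0.05021, or 5.0 percentage points.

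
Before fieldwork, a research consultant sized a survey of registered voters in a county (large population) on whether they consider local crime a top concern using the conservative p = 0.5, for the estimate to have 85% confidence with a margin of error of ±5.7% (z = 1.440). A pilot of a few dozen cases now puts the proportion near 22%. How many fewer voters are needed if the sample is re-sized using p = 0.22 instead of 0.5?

Conservative (p = 0.5): n = 1.440² × 0.25 / 0.057² ≈ 159.56 → 160.
Using p = 0.22: p(1−p) = 0.1716, so n = 1.440² × 0.1716 / 0.057² ≈ 109.52 → 110.
Reduction: 160 − 110 = 50.

50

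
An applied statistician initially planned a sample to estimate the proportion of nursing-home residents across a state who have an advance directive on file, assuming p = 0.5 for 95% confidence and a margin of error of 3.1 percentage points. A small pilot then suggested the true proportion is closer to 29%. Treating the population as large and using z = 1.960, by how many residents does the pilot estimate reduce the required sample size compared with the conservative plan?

176

Conservative (p = 0.5): n = 1.960² × 0.25 / 0.031² ≈ 999.38 → 1000.
Using p = 0.29: p(1−p) = 0.2059, so n = 1.960² × 0.2059 / 0.031² ≈ 823.09 → 824.
Reduction: 1000 − 824 = 176.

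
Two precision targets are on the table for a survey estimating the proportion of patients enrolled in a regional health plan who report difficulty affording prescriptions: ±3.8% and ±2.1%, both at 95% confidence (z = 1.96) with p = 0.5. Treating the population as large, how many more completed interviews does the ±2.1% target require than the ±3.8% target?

1512

At ±3.8%: n = 1.96² × 0.2500 / 0.038² ≈ 665.10 → 666.
At ±2.1%: n = 1.96² × 0.2500 / 0.021² ≈ 2177.78 → 2178.
Additional respondents: 2178 − 666 = 1512.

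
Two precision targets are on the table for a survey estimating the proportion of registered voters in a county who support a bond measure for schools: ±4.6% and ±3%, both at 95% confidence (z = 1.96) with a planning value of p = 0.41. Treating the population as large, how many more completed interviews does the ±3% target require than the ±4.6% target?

593

At ±4.6%: n = 1.96² × 0.2419 / 0.046² ≈ 439.17 → 440.
At ±3%: n = 1.96² × 0.2419 / 0.030² ≈ 1032.54 → 1033.
Additional respondents: 1033 − 440 = 593.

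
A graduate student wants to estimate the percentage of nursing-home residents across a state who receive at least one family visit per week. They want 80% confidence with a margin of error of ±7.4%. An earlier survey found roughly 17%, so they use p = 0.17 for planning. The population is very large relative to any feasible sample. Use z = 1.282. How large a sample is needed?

43

With p = 0.17, p(1−p) = 0.1411.
n = z²·p(1−p)/E² = 1.282² × 0.1411 / 0.074² = 1.6435 × 0.1411 / 0.005476 ≈ 42.35.
Rounding up gives n = 43.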